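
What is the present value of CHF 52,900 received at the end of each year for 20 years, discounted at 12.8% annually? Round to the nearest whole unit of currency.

Annuity factor a(20|0.128) = 7.110062; PV = 52900 × 7.110062 = 376,122.2764

CHF 376,122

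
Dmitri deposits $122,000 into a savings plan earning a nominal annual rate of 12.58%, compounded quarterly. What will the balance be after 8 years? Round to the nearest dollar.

i = 0.1258/4 = 0.03145 per quarter; n = 8·4 = 32.
122,000 × (1+0.03145)^32 = 122,000 × 2.693654 = 328,625.7551

$328,626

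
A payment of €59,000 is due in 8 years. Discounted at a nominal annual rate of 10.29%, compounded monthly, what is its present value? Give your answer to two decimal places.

i = 0.1029/12 = 0.008575 per month; n = 8·12 = 96.
PV = 59,000 / (1 + 0.008575)^96 = 59,000 / 2.269797 = 25,993.5093

€25,993.51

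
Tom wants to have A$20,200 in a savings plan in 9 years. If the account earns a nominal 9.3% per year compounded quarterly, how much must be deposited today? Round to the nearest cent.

A$8,830.97

Periodic rate i = 0.093/4 = 0.02325; n = 9 × 4 = 36 periods.
PV = 20,200 / (1 + 0.02325)^36 = 20,200 / 2.287405 = 8,830.9668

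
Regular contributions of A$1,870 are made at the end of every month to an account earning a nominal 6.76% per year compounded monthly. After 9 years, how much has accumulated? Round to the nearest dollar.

i = 0.0676/12 = 0.00563333 per month; n = 9·12 = 108.
Accumulation factor s(108|0.00563333) = 148.110299; FV = 1870 × 148.110299 = 276,966.2589

A$276,966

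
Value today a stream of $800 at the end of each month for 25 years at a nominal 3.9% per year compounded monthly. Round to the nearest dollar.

$153,160

With 12 periods per year: i = 0.00325, n = 300.
Annuity factor a(300|0.00325) = 191.449493; PV = 800 × 191.449493 = 153,159.5944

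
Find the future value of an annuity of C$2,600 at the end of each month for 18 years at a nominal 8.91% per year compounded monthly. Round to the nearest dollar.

C$1,380,546

i = 0.0891/12 = 0.007425 per month; n = 18·12 = 216.
FV = 2600 × [(1+0.007425)^216 − 1] / 0.007425 = 2600 × 530.979044 = 1,380,545.5155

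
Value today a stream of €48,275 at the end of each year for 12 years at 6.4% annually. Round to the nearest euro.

PV = 48275 × [1 − (1+0.064)^(−12)] / 0.064 = 48275 × 8.203008 = 396,000.2041

€396,000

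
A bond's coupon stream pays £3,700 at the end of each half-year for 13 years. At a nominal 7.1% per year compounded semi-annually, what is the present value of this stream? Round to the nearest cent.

£62,145.84

Periodic rate i = 0.071/2 = 0.0355; n = 13 × 2 = 26 periods.
PV = PMT · [1 − (1+i)^(−n)] / i = 3700 · 16.796173 = 62,145.8408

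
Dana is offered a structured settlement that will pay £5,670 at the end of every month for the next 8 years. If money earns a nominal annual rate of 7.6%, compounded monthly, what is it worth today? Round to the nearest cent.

£406,911.89

With 12 periods per year: i = 0.00633333, n = 96.
PV = PMT · [1 − (1+i)^(−n)] / i = 5670 · 71.765766 = 406,911.8946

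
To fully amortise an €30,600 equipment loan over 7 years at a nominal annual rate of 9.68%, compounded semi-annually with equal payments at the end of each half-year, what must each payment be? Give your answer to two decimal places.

€3,059.79

Periodic rate i = 0.0968/2 = 0.0484; n = 7 × 2 = 14 periods.
PMT = 30600 / ( [1 − (1+0.0484)^(−14)] / 0.0484 ) = 30600 / 10.000684 = 3,059.7906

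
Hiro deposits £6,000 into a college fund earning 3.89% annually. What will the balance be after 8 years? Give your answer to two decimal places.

£8,142.19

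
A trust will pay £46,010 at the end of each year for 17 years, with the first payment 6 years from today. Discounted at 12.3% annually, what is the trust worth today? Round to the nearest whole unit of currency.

£180,288

PV at t=5 (ordinary 17-year annuity): 46010 × a(17|0.123) = 46010 × 6.998622 = 322,006.5868
Discount back 5 years: 322,006.5868 × (1+0.123)^(−5) = 322,006.5868 × 0.559888 = 180,287.6485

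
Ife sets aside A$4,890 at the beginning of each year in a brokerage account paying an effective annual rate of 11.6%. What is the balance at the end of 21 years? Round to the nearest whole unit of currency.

A$424,435

FV = PMT · [(1+i)^n − 1] / i × (1+i) = 4890 · 86.796461 = 424,434.6933
(Beginning-of-period payments → annuity-due factor ×(1+i).)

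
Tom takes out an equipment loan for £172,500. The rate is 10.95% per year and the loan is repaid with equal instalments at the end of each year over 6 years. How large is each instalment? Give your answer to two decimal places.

PMT = 172500 / ( [1 − (1+0.1095)^(−6)] / 0.1095 ) = 172500 / 4.236638 = 40,716.2431

£40,716.24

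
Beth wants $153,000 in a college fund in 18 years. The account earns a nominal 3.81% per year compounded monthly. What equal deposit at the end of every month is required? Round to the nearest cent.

$494.07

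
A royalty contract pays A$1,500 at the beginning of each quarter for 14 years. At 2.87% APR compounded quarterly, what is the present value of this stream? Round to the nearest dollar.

With 4 periods per year: i = 0.007175, n = 56.
Annuity factor a(56|0.007175) × (1+i) = 46.312482; PV = 1500 × 46.312482 = 69,468.7224
Payments are at the start of each period, so multiply by (1+i).

A$69,469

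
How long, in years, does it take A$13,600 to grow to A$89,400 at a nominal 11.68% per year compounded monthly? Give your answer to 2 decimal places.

16.20 years

Periodic rate i = 0.1168/12 = 0.00973333.
n = ln(89400/13600) / ln(1+0.00973333) = ln(6.57353) / 0.009686 = 194.4041 months
= 194.4041/12 years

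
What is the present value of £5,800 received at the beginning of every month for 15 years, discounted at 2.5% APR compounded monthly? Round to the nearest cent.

Periodic rate i = 0.025/12 = 0.00208333; n = 15 × 12 = 180 periods.
PV = 5800 × [1 − (1+0.00208333)^(−180)] / 0.00208333 × (1+i) = 5800 × 150.284876 = 871,652.2785
(annuity-due: payments at period start, so ×(1+i).)

£871,652.28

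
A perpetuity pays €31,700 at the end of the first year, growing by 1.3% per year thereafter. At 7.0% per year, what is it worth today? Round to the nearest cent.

PV = D₁/(r − g) = 31700/(0.07 − 0.013) = 556,140.3509

€556,140.35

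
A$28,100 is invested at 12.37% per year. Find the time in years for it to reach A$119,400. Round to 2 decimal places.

12.40 years

n = ln(119400/28100) / ln(1+0.1237) = ln(4.24911) / 0.116627 = 12.4046 years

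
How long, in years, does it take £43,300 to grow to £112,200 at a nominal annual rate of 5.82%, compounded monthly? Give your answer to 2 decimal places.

16.40 years

Periodic rate i = 0.0582/12 = 0.00485.
n = ln(112200/43300) / ln(1+0.00485) = ln(2.59122) / 0.004838 = 196.7912 months
= 196.7912/12 years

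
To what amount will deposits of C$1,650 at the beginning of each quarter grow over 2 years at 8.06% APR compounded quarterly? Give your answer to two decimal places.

C$14,454.92

With 4 periods per year: i = 0.02015, n = 8.
FV = 1650 × [(1+0.02015)^8 − 1] / 0.02015 × (1+i) = 1650 × 8.760558 = 14,454.9204
(annuity-due: payments at period start, so ×(1+i).)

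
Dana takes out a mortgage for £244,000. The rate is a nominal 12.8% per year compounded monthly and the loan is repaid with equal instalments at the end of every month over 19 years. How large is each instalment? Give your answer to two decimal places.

£2,856.93

Periodic rate i = 0.128/12 = 0.0106667; n = 19 × 12 = 228 periods.
PMT = 244000 / ( [1 − (1+0.0106667)^(−228)] / 0.0106667 ) = 244000 / 85.406266 = 2,856.9332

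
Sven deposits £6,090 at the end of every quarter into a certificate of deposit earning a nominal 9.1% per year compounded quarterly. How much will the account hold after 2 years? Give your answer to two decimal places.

£52,780.95

Periodic rate i = 0.091/4 = 0.02275; n = 2 × 4 = 8 periods.
FV = PMT · [(1+i)^n − 1] / i = 6090 · 8.666823 = 52,780.9514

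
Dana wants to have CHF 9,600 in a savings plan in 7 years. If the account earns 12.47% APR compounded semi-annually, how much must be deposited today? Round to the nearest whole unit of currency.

CHF 4,116

Periodic rate i = 0.1247/2 = 0.06235; n = 7 × 2 = 14 periods.
Discount factor = (1+0.06235)^(−14) = 0.428799; PV = 9,600 × 0.428799 = 4,116.4659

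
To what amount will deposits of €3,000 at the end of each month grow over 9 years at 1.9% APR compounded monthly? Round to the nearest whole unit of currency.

€353,047

Periodic rate i = 0.019/12 = 0.00158333; n = 9 × 12 = 108 periods.
Accumulation factor s(108|0.00158333) = 117.682300; FV = 3000 × 117.682300 = 353,046.8994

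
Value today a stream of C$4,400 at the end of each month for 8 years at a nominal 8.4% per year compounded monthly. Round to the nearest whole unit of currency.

C$306,816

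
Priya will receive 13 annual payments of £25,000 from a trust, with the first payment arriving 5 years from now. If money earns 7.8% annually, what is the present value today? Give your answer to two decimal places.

£147,941.96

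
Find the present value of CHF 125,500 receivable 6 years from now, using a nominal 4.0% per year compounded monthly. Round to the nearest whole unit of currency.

With 12 periods per year: i = 0.00333333, n = 72.
PV = FV·(1+i)^(−n) = 125,500 × 0.786942 = 98,761.2056

CHF 98,761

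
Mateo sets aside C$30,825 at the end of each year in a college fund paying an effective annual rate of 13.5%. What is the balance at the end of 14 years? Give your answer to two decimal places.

C$1,116,013.65

FV = PMT · [(1+i)^n − 1] / i = 30825 · 36.204823 = 1,116,013.6537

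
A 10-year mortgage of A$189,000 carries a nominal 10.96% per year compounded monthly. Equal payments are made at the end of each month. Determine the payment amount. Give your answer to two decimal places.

Periodic rate i = 0.1096/12 = 0.00913333; n = 10 × 12 = 120 periods.
Annuity-PV factor = 72.714747; PMT = 189000 / 72.714747 = 2,599.1977

A$2,599.20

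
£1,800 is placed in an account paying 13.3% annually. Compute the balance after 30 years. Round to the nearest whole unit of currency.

£76,238

FV = 1,800 × (1 + 0.133)^30 = 76,237.7027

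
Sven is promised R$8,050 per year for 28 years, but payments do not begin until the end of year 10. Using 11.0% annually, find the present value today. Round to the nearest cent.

PV at t=9 (ordinary 28-year annuity): 8050 × a(28|0.11) = 8050 × 8.601622 = 69,243.0557
Discount back 9 years: 69,243.0557 × (1+0.11)^(−9) = 69,243.0557 × 0.390925 = 27,068.8257

R$27,068.83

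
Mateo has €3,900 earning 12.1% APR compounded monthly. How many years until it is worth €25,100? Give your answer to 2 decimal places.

15.46 years

Periodic rate i = 0.121/12 = 0.0100833.
n = ln(25100/3900) / ln(1+0.0100833) = ln(6.43590) / 0.010033 = 185.5798 months
= 185.5798/12 years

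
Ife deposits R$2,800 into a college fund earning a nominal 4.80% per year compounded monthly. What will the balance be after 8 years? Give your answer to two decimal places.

R$4,107.66

i = 0.048/12 = 0.004 per month; n = 8·12 = 96.
2,800 × (1+0.004)^96 = 2,800 × 1.467021 = 4,107.6597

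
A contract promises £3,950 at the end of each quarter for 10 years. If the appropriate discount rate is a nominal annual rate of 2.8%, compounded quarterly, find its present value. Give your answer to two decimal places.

£137,391.53

i = 0.028/4 = 0.007 per quarter; n = 10·4 = 40.
Annuity factor a(40|0.007) = 34.782667; PV = 3950 × 34.782667 = 137,391.5348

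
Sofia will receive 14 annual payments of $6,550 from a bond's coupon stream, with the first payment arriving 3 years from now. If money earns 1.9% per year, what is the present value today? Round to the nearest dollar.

PV at t=2 (ordinary 14-year annuity): 6550 × a(14|0.019) = 6550 × 12.191888 = 79,856.8694
PV₀ = 79,856.8694 / (1+0.019)^2 = 79,856.8694 / 1.038361 = 76,906.6533

$76,907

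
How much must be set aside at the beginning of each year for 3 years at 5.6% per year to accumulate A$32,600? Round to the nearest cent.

A$9,735.06

FV-annuity factor × (1+i) = 3.348720; PMT = 32600 / 3.348720 = 9,735.0641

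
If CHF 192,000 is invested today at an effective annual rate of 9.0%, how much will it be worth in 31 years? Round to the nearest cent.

CHF 2,776,659.75

FV = 192,000 × (1 + 0.09)^31 = 2,776,659.7500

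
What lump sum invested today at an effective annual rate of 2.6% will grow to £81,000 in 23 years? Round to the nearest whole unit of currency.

£44,884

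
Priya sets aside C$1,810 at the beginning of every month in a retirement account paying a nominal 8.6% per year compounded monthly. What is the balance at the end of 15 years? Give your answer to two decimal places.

i = 0.086/12 = 0.00716667 per month; n = 15·12 = 180.
FV = 1810 × [(1+0.00716667)^180 − 1] / 0.00716667 × (1+i) = 1810 × 367.655022 = 665,455.5899
(annuity-due: payments at period start, so ×(1+i).)

C$665,455.59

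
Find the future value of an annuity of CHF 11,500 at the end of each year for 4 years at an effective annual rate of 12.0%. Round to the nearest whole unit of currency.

FV = 11500 × [(1+0.12)^4 − 1] / 0.12 = 11500 × 4.779328 = 54,962.2720

CHF 54,962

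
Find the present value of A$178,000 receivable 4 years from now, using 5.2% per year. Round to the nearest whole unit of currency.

PV = FV·(1+i)^(−n) = 178,000 × 0.816464 = 145,330.5921

A$145,331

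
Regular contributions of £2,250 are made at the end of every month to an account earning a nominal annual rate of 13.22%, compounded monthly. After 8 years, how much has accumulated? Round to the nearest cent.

i = 0.1322/12 = 0.0110167 per month; n = 8·12 = 96.
FV = 2250 × [(1+0.0110167)^96 − 1] / 0.0110167 = 2250 × 169.093587 = 380,460.5703

£380,460.57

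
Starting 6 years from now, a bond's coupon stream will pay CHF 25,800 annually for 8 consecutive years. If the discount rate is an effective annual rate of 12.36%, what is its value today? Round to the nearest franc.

CHF 70,675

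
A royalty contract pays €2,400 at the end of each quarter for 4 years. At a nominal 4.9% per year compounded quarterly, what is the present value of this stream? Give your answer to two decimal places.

€34,679.19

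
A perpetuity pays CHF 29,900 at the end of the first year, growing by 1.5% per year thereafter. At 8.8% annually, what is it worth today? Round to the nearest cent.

CHF 409,589.04

PV = D₁/(r − g) = 29900/(0.088 − 0.015) = 409,589.0411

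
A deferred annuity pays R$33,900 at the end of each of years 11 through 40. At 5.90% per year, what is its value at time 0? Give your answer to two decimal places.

R$265,872.09

Value one period before first payment (t=10): 33900 × [1 − (1+0.059)^(−30)] / 0.059 = 33900 × 13.913380 = 471,663.5923
PV₀ = 471,663.5923 / (1+0.059)^10 = 471,663.5923 / 1.774024 = 265,872.0923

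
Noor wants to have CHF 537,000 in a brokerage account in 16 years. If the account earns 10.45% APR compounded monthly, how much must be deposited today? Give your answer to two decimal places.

Periodic rate i = 0.1045/12 = 0.00870833; n = 16 × 12 = 192 periods.
PV = 537,000 / (1 + 0.00870833)^192 = 537,000 / 5.284414 = 101,619.5837

CHF 101,619.58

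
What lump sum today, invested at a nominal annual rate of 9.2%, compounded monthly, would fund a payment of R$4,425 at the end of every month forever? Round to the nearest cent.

R$577,173.91

Periodic rate i = 0.092/12 = 0.00766667.
PV = PMT / i = 4425 / 0.00766667 = 577,173.9130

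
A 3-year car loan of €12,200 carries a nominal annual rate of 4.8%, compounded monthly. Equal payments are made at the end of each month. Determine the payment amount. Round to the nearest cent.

i = 0.048/12 = 0.004 per month; n = 3·12 = 36.
Annuity-PV factor = 33.465876; PMT = 12200 / 33.465876 = 364.5504

€364.55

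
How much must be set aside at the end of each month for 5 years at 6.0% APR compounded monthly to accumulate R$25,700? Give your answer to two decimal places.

R$368.35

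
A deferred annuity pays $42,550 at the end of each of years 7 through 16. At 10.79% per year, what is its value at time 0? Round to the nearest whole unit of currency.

Value one period before first payment (t=6): 42550 × [1 − (1+0.1079)^(−10)] / 0.1079 = 42550 × 5.941452 = 252,808.7993
PV₀ = 252,808.7993 / (1+0.1079)^6 = 252,808.7993 / 1.849283 = 136,706.3889

$136,706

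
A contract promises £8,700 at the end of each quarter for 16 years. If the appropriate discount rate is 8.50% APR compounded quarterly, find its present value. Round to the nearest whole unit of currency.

£302,824

Periodic rate i = 0.085/4 = 0.02125; n = 16 × 4 = 64 periods.
PV = 8700 × [1 − (1+0.02125)^(−64)] / 0.02125 = 8700 × 34.807342 = 302,823.8741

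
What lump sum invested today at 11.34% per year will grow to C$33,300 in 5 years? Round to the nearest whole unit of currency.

PV = 33,300 / (1 + 0.1134)^5 = 33,300 / 1.711024 = 19,462.0305

C$19,462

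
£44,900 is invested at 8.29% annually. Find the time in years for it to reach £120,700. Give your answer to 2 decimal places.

n = ln(120700/44900) / ln(1+0.0829) = ln(2.68820) / 0.079643 = 12.4163 years

12.42 years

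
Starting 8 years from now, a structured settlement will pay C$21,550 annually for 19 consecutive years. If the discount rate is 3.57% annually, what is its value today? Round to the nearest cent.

C$229,725.54

PV at t=7 (ordinary 19-year annuity): 21550 × a(19|0.0357) = 21550 × 13.626987 = 293,661.5738
Discount back 7 years: 293,661.5738 × (1+0.0357)^(−7) = 293,661.5738 × 0.782280 = 229,725.5438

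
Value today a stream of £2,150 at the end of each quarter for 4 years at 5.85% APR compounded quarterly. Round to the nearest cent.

£30,474.28

i = 0.0585/4 = 0.014625 per quarter; n = 4·4 = 16.
PV = 2150 × [1 − (1+0.014625)^(−16)] / 0.014625 = 2150 × 14.174085 = 30,474.2820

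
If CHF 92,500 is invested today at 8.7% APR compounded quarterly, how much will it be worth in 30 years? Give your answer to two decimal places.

i = 0.087/4 = 0.02175 per quarter; n = 30·4 = 120.
92,500 × (1+0.02175)^120 = 92,500 × 13.223839 = 1,223,205.1440

CHF 1,223,205.14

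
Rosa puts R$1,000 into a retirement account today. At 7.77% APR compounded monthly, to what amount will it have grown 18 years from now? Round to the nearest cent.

R$4,031.31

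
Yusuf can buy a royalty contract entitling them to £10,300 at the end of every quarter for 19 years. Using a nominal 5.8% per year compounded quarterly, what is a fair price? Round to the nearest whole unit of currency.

Periodic rate i = 0.058/4 = 0.0145; n = 19 × 4 = 76 periods.
Annuity factor a(76|0.0145) = 45.872744; PV = 10300 × 45.872744 = 472,489.2617

£472,489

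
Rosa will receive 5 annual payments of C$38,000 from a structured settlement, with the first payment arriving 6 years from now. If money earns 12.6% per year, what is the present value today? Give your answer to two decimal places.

PV at t=5 (ordinary 5-year annuity): 38000 × a(5|0.126) = 38000 × 3.551832 = 134,969.6155
PV₀ = 134,969.6155 / (1+0.126)^5 = 134,969.6155 / 1.810056 = 74,566.5514

C$74,566.55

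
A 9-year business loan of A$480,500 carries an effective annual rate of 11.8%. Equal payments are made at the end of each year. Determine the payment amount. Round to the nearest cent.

PMT = 480500 / ( [1 − (1+0.118)^(−9)] / 0.118 ) = 480500 / 5.369003 = 89,495.1982

A$89,495.20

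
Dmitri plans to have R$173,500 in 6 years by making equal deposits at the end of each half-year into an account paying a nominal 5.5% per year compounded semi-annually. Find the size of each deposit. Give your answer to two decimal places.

R$12,399.82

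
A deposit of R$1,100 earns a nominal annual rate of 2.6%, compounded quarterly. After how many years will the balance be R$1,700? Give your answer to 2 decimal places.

16.80 years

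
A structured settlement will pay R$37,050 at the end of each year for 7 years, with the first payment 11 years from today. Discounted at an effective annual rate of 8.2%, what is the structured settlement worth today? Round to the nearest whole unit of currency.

Value one period before first payment (t=10): 37050 × [1 − (1+0.082)^(−7)] / 0.082 = 37050 × 5.170947 = 191,583.5850
PV₀ = 191,583.5850 / (1+0.082)^10 = 191,583.5850 / 2.199240 = 87,113.5452

R$87,114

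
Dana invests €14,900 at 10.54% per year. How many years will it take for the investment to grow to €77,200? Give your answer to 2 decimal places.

n = ln(77200/14900) / ln(1+0.1054) = ln(5.18121) / 0.100207 = 16.4164 years

16.42 years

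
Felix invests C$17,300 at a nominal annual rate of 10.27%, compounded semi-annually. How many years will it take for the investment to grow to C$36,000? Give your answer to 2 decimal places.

7.32 years

Periodic rate i = 0.1027/2 = 0.05135.
(1+i)^n = 36000/17300 = 2.08092, so n = ln 2.08092 / ln 1.05135 = 14.6343 half-years
= 14.6343/2 years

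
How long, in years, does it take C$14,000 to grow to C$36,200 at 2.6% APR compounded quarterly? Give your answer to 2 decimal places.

36.66 years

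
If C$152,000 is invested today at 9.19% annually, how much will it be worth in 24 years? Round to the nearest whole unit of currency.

FV = 152,000 × (1 + 0.0919)^24 = 1,253,811.8546

C$1,253,812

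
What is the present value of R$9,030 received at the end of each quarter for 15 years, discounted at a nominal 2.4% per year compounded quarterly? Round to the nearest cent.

i = 0.024/4 = 0.006 per quarter; n = 15·4 = 60.
Annuity factor a(60|0.006) = 50.262130; PV = 9030 × 50.262130 = 453,867.0341

R$453,867.03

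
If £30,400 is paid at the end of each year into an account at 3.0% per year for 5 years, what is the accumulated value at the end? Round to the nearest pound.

£161,398

FV = PMT · [(1+i)^n − 1] / i = 30400 · 5.309136 = 161,397.7286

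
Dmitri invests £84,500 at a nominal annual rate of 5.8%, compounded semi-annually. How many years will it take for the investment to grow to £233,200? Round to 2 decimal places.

Periodic rate i = 0.058/2 = 0.029.
(1+i)^n = 233200/84500 = 2.75976, so n = ln 2.75976 / ln 1.029 = 35.5102 half-years
= 35.5102/2 years

17.76 years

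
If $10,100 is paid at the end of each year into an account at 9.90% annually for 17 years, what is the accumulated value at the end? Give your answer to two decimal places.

$405,726.31

Accumulation factor s(17|0.099) = 40.170922; FV = 10100 × 40.170922 = 405,726.3120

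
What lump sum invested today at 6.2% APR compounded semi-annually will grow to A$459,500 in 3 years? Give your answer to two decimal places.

With 2 periods per year: i = 0.031, n = 6.
PV = FV·(1+i)^(−n) = 459,500 × 0.832622 = 382,589.9204

A$382,589.92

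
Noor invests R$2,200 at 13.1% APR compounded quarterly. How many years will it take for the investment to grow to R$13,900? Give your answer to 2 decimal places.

14.30 years

Periodic rate i = 0.131/4 = 0.03275.
(1+i)^n = 13900/2200 = 6.31818, so n = ln 6.31818 / ln 1.03275 = 57.2047 quarters
= 57.2047/4 years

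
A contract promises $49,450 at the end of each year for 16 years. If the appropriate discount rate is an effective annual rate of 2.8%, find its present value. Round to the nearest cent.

$630,751.06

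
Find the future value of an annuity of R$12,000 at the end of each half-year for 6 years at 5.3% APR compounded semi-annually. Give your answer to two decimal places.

i = 0.053/2 = 0.0265 per half-year; n = 6·2 = 12.
FV = PMT · [(1+i)^n − 1] / i = 12000 · 13.913110 = 166,957.3164

R$166,957.32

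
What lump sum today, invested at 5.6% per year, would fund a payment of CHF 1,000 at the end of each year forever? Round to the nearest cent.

PV = PMT / i = 1000 / 0.056 = 17,857.1429

CHF 17,857.14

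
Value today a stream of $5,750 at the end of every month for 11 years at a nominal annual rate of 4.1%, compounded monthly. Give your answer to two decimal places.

$610,093.47

Periodic rate i = 0.041/12 = 0.00341667; n = 11 × 12 = 132 periods.
Annuity factor a(132|0.00341667) = 106.103213; PV = 5750 × 106.103213 = 610,093.4724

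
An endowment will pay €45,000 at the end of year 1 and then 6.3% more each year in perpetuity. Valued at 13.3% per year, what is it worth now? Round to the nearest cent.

PV = D₁/(r − g) = 45000/(0.133 − 0.063) = 642,857.1429

€642,857.14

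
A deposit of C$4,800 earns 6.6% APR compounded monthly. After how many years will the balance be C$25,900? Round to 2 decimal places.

Periodic rate i = 0.066/12 = 0.0055.
(1+i)^n = 25900/4800 = 5.39583, so n = ln 5.39583 / ln 1.0055 = 307.3197 months
= 307.3197/12 years

25.61 years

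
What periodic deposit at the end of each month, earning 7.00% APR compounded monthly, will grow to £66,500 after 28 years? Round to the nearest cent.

With 12 periods per year: i = 0.00583333, n = 336.
PMT = 66500 / ( [(1+0.00583333)^336 − 1] / 0.00583333 ) = 66500 / 1038.688219 = 64.0231

£64.02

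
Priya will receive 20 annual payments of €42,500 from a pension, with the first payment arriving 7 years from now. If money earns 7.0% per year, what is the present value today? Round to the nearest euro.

PV at t=6 (ordinary 20-year annuity): 42500 × a(20|0.07) = 42500 × 10.594014 = 450,245.6054
Discount back 6 years: 450,245.6054 × (1+0.07)^(−6) = 450,245.6054 × 0.666342 = 300,017.6580

€300,018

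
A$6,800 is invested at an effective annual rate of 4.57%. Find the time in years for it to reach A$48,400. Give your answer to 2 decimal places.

43.92 years

(1+i)^n = 48400/6800 = 7.11765, so n = ln 7.11765 / ln 1.0457 = 43.9188 years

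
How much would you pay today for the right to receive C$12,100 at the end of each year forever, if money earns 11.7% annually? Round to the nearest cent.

PV = PMT / i = 12100 / 0.117 = 103,418.8034

C$103,418.80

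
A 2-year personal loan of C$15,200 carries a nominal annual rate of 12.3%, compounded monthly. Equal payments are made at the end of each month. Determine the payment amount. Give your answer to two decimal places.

i = 0.123/12 = 0.01025 per month; n = 2·12 = 24.
PMT = 15200 / ( [1 − (1+0.01025)^(−24)] / 0.01025 ) = 15200 / 21.180296 = 717.6481

C$717.65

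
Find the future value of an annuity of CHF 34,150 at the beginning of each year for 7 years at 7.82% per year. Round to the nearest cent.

FV = PMT · [(1+i)^n − 1] / i × (1+i) = 34150 · 9.567706 = 326,737.1660
(Beginning-of-period payments → annuity-due factor ×(1+i).)

CHF 326,737.17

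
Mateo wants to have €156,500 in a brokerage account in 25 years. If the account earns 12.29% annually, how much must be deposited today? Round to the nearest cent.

Discount factor = (1+0.1229)^(−25) = 0.055141; PV = 156,500 × 0.055141 = 8,629.5330

€8,629.53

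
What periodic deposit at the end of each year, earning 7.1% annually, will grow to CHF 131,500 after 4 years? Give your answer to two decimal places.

CHF 29,573.68

FV-annuity factor = 4.446522; PMT = 131500 / 4.446522 = 29,573.6764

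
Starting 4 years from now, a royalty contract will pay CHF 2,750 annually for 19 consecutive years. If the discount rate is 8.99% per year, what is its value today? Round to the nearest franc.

PV at t=3 (ordinary 19-year annuity): 2750 × a(19|0.0899) = 2750 × 8.956296 = 24,629.8137
Discount back 3 years: 24,629.8137 × (1+0.0899)^(−3) = 24,629.8137 × 0.772396 = 19,023.9707

CHF 19,024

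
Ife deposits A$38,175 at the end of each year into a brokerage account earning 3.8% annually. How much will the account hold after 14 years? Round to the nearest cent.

FV = 38175 × [(1+0.038)^14 − 1] / 0.038 = 38175 × 18.042966 = 688,790.2249

A$688,790.22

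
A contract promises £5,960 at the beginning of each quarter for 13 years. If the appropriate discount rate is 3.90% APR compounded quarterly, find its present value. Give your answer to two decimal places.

Periodic rate i = 0.039/4 = 0.00975; n = 13 × 4 = 52 periods.
Annuity factor a(52|0.00975) × (1+i) = 41.034102; PV = 5960 × 41.034102 = 244,563.2498
(Beginning-of-period payments → annuity-due factor ×(1+i).)

£244,563.25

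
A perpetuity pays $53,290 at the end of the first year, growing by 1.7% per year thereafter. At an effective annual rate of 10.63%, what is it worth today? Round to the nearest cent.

$596,752.52

PV = D₁/(r − g) = 53290/(0.1063 − 0.017) = 596,752.5196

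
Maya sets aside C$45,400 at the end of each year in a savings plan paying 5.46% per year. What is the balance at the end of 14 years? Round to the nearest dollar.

C$918,715

Accumulation factor s(14|0.0546) = 20.236021; FV = 45400 × 20.236021 = 918,715.3709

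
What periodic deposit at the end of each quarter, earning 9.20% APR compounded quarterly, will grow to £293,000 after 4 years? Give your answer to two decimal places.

With 4 periods per year: i = 0.023, n = 16.
FV-annuity factor = 19.079660; PMT = 293000 / 19.079660 = 15,356.6681

£15,356.67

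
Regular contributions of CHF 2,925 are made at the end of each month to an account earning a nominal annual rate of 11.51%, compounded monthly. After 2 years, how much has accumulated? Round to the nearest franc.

i = 0.1151/12 = 0.00959167 per month; n = 2·12 = 24.
FV = 2925 × [(1+0.00959167)^24 − 1] / 0.00959167 = 2925 × 26.843256 = 78,516.5233

CHF 78,517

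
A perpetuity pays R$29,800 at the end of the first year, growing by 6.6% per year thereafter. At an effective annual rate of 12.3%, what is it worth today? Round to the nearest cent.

R$522,807.02

PV = D₁/(r − g) = 29800/(0.123 − 0.066) = 522,807.0175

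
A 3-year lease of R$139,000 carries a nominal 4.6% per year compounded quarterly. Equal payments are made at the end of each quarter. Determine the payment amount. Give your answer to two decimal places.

R$12,467.33

With 4 periods per year: i = 0.0115, n = 12.
Annuity-PV factor = 11.149137; PMT = 139000 / 11.149137 = 12,467.3327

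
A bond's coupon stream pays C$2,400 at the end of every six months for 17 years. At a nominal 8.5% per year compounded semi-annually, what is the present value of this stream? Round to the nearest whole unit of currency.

Periodic rate i = 0.085/2 = 0.0425; n = 17 × 2 = 34 periods.
PV = 2400 × [1 − (1+0.0425)^(−34)] / 0.0425 = 2400 × 17.814298 = 42,754.3144

C$42,754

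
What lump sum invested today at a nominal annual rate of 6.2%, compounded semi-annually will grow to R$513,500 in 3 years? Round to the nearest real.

R$427,552

With 2 periods per year: i = 0.031, n = 6.
PV = FV·(1+i)^(−n) = 513,500 × 0.832622 = 427,551.5215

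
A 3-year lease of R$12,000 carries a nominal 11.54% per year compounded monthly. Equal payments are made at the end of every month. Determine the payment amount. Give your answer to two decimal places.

i = 0.1154/12 = 0.00961667 per month; n = 3·12 = 36.
PMT = 12000 / ( [1 − (1+0.00961667)^(−36)] / 0.00961667 ) = 12000 / 30.307592 = 395.9404

R$395.94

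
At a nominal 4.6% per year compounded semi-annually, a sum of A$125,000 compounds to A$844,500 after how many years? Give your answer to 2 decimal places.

42.01 years

Periodic rate i = 0.046/2 = 0.023.
(1+i)^n = 844500/125000 = 6.75600, so n = ln 6.75600 / ln 1.023 = 84.0138 half-years
= 84.0138/2 years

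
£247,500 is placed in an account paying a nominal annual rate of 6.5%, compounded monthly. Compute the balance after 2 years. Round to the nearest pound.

Periodic rate i = 0.065/12 = 0.00541667; n = 2 × 12 = 24 periods.
247,500 × (1+0.00541667)^24 = 247,500 × 1.138429 = 281,761.1609

£281,761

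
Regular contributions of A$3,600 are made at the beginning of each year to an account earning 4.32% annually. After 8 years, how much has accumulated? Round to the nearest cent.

Accumulation factor s(8|0.0432) × (1+i) = 9.722574; FV = 3600 × 9.722574 = 35,001.2671
(Beginning-of-period payments → annuity-due factor ×(1+i).)

A$35,001.27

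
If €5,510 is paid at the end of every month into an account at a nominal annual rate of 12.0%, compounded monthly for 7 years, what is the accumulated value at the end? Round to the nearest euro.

Periodic rate i = 0.12/12 = 0.01; n = 7 × 12 = 84 periods.
Accumulation factor s(84|0.01) = 130.672274; FV = 5510 × 130.672274 = 720,004.2320

€720,004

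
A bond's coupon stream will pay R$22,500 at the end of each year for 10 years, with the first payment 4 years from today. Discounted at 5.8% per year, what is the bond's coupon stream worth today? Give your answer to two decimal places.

PV at t=3 (ordinary 10-year annuity): 22500 × a(10|0.058) = 22500 × 7.430333 = 167,182.4906
Discount back 3 years: 167,182.4906 × (1+0.058)^(−3) = 167,182.4906 × 0.844390 = 141,167.1958

R$141,167.20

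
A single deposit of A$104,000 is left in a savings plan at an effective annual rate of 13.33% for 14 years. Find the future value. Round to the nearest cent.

A$599,600.22

FV = PV·(1+i)^n = 104,000 × 5.765387 = 599,600.2180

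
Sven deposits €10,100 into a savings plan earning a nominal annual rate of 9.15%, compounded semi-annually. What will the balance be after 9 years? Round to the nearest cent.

€22,595.56

With 2 periods per year: i = 0.04575, n = 18.
FV = PV·(1+i)^n = 10,100 × 2.237184 = 22,595.5591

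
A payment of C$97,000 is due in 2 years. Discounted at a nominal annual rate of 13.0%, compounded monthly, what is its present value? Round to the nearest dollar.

C$74,897

With 12 periods per year: i = 0.0108333, n = 24.
PV = 97,000 / (1 + 0.0108333)^24 = 97,000 / 1.295118 = 74,896.6544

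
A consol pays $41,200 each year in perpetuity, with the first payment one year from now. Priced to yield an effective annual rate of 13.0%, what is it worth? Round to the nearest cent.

$316,923.08

PV = PMT / i = 41200 / 0.13 = 316,923.0769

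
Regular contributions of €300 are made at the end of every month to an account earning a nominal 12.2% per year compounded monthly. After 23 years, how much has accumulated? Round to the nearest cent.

€451,796.34

i = 0.122/12 = 0.0101667 per month; n = 23·12 = 276.
FV = PMT · [(1+i)^n − 1] / i = 300 · 1505.987784 = 451,796.3352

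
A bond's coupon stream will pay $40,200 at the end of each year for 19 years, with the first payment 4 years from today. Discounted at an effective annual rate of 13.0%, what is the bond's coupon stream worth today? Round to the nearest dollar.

Value one period before first payment (t=3): 40200 × [1 − (1+0.13)^(−19)] / 0.13 = 40200 × 6.937969 = 278,906.3652
Discount back 3 years: 278,906.3652 × (1+0.13)^(−3) = 278,906.3652 × 0.693050 = 193,296.1017

$193,296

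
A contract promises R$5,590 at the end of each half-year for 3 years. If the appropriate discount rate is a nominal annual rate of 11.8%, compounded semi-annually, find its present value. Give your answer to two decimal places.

i = 0.118/2 = 0.059 per half-year; n = 3·2 = 6.
PV = 5590 × [1 − (1+0.059)^(−6)] / 0.059 = 5590 × 4.932812 = 27,574.4191

R$27,574.42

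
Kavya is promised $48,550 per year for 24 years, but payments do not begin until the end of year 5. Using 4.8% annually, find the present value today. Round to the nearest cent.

PV at t=4 (ordinary 24-year annuity): 48550 × a(24|0.048) = 48550 × 14.071134 = 683,153.5478
Discount back 4 years: 683,153.5478 × (1+0.048)^(−4) = 683,153.5478 × 0.829001 = 566,334.7330

$566,334.73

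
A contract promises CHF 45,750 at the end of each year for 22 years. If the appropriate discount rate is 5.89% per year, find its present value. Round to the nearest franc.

PV = 45750 × [1 − (1+0.0589)^(−22)] / 0.0589 = 45750 × 12.157609 = 556,210.6117

CHF 556,211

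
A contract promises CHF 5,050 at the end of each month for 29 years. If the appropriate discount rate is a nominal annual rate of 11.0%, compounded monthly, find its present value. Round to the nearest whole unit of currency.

Periodic rate i = 0.11/12 = 0.00916667; n = 29 × 12 = 348 periods.
PV = PMT · [1 − (1+i)^(−n)] / i = 5050 · 104.533685 = 527,895.1099

CHF 527,895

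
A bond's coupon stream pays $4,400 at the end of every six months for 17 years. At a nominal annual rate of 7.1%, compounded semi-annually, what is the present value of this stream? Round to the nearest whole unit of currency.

$86,089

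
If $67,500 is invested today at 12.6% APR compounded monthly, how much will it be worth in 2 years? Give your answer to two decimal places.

Periodic rate i = 0.126/12 = 0.0105; n = 2 × 12 = 24 periods.
FV = PV·(1+i)^n = 67,500 × 1.284907 = 86,731.2092

$86,731.21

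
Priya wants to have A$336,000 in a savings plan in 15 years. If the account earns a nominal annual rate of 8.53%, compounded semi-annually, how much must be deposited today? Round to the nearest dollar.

A$95,980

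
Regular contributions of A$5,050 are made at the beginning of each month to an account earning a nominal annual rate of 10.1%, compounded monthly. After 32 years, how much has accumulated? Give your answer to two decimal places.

Periodic rate i = 0.101/12 = 0.00841667; n = 32 × 12 = 384 periods.
FV = PMT · [(1+i)^n − 1] / i × (1+i) = 5050 · 2874.283323 = 14,515,130.7793
(annuity-due: payments at period start, so ×(1+i).)

A$14,515,130.78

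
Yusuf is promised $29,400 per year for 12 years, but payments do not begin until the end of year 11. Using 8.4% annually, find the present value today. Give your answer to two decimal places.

$96,883.46

PV at t=10 (ordinary 12-year annuity): 29400 × a(12|0.084) = 29400 × 7.382358 = 217,041.3313
Discount back 10 years: 217,041.3313 × (1+0.084)^(−10) = 217,041.3313 × 0.446383 = 96,883.4560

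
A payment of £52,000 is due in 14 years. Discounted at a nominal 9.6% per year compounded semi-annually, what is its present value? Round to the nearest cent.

With 2 periods per year: i = 0.048, n = 28.
PV = 52,000 / (1 + 0.048)^28 = 52,000 / 3.716344 = 13,992.2459

£13,992.25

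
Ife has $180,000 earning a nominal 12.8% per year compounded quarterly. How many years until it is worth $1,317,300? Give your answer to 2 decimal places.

15.80 years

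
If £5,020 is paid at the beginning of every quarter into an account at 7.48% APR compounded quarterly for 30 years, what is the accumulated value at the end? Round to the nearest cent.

With 4 periods per year: i = 0.0187, n = 120.
FV = PMT · [(1+i)^n − 1] / i × (1+i) = 5020 · 448.748172 = 2,252,715.8238
(Beginning-of-period payments → annuity-due factor ×(1+i).)

£2,252,715.82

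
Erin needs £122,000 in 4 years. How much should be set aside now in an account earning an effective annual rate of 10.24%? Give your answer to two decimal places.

PV = FV·(1+i)^(−n) = 122,000 × 0.677085 = 82,604.3679

£82,604.37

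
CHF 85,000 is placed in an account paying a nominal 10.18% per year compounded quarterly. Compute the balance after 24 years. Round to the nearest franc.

CHF 948,877

Periodic rate i = 0.1018/4 = 0.02545; n = 24 × 4 = 96 periods.
85,000 × (1+0.02545)^96 = 85,000 × 11.163259 = 948,876.9788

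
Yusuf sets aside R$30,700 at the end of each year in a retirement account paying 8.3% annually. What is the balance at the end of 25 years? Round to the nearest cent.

R$2,345,132.14

FV = PMT · [(1+i)^n − 1] / i = 30700 · 76.388669 = 2,345,132.1398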